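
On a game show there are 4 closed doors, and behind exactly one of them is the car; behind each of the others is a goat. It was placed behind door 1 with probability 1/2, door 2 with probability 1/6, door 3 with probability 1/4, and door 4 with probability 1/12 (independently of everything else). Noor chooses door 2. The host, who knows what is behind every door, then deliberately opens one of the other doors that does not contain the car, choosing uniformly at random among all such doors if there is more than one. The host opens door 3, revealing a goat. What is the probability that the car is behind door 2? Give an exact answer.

4/25

Consider each possible location of the car in turn.
If it is behind door 1 (prior 1/2): the host has 2 equally likely choices, so probability 1/2; weight (1/2)·(1/2) = 1/4.
If it is behind door 2 (prior 1/6): the host has 3 equally likely choices, so probability 1/3; weight (1/6)·(1/3) = 1/18.
If it is behind door 3 (prior 1/4): the host opened door 3, so this case is ruled out; weight (1/4)·0 = 0.
If it is behind door 4 (prior 1/12): the host has 2 equally likely choices, so probability 1/2; weight (1/12)·(1/2) = 1/24.
The weights sum to 25/72.
So P(the car behind door 2 | the host opened door 3) = (1/18) / (25/72) = 4/25.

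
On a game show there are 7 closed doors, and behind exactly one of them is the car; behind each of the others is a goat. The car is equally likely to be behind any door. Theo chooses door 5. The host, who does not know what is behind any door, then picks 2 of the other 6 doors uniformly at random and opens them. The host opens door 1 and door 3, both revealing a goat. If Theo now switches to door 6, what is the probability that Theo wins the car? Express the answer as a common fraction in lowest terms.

Apply Bayes' rule, conditioning on where the car actually is.
If it is behind either of doors 1 and 3 (prior 1/7 each): that door was opened and seen not to hold the prize — ruled out; weight (1/7)·0 = 0 each.
If it is behind any of doors 2, 4, 5, 6, and 7 (prior 1/7 each): the host picks exactly this set with probability 1/15 regardless, and none is the prize; weight (1/7)·(1/15) = 1/105 each.
The weights sum to 1/21.
So P(the car behind door 6 | the host opened door 1 and door 3) = (1/105) / (1/21) = 1/5.

1/5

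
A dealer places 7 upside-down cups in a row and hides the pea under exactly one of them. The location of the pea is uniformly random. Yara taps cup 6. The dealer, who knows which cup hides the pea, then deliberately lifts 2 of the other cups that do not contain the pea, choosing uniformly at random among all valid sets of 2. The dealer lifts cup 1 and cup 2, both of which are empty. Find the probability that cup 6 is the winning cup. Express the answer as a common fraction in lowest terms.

Apply Bayes' rule, conditioning on where the pea actually is.
If it is under either of cups 1 and 2 (prior 1/7 each): that cup was opened and seen not to hold the prize — ruled out; weight (1/7)·0 = 0 each.
If it is under any of cups 3, 4, 5, and 7 (prior 1/7 each): the dealer has 10 equally likely choices, so probability 1/10; weight (1/7)·(1/10) = 1/70 each.
If it is under cup 6 (prior 1/7): the dealer has 15 equally likely choices, so probability 1/15; weight (1/7)·(1/15) = 1/105.
The weights sum to 1/15.
So P(the pea under cup 6 | the dealer opened cup 1 and cup 2) = (1/105) / (1/15) = 1/7.

1/7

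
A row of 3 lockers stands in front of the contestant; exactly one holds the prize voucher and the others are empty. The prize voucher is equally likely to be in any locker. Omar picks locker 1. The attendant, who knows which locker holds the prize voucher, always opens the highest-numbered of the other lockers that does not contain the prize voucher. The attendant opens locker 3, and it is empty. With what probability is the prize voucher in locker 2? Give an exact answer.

1/2

Apply Bayes' rule, conditioning on where the prize voucher actually is.
If it is in either of lockers 1 and 2 (prior 1/3 each): locker 3 is the highest-numbered option available, probability 1; weight (1/3)·1 = 1/3 each.
If it is in locker 3 (prior 1/3): the attendant opened locker 3, so this case is ruled out; weight (1/3)·0 = 0.
The weights sum to 2/3.
So P(the prize voucher in locker 2 | the attendant opened locker 3) = (1/3) / (2/3) = 1/2.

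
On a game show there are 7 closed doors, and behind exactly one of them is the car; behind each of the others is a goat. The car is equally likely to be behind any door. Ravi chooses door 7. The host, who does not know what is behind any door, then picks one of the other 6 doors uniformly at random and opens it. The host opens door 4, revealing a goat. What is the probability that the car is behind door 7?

1/6

Consider each possible location of the car in turn.
If it is behind any of doors 1, 2, 3, 5, 6, and 7 (prior 1/7 each): the host picks door 4 with probability 1/6 regardless, and it is not the prize; weight (1/7)·(1/6) = 1/42 each.
If it is behind door 4 (prior 1/7): the host opened door 4, so this case is ruled out; weight (1/7)·0 = 0.
The weights sum to 1/7.
So P(the car behind door 7 | the host opened door 4) = (1/42) / (1/7) = 1/6.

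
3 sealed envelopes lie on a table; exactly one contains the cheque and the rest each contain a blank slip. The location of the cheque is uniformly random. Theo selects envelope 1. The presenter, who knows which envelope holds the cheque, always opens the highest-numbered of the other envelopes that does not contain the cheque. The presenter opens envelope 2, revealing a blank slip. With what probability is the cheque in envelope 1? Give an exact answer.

0

Consider each possible location of the cheque in turn.
If it is in envelope 1 (prior 1/3): the presenter would have opened envelope 3 instead, probability 0; weight (1/3)·0 = 0.
If it is in envelope 2 (prior 1/3): the presenter opened envelope 2, so this case is ruled out; weight (1/3)·0 = 0.
If it is in envelope 3 (prior 1/3): envelope 2 is the highest-numbered option available, probability 1; weight (1/3)·1 = 1/3.
The weights sum to 1/3.
So P(the cheque in envelope 1 | the presenter opened envelope 2) = 0 / (1/3) = 0.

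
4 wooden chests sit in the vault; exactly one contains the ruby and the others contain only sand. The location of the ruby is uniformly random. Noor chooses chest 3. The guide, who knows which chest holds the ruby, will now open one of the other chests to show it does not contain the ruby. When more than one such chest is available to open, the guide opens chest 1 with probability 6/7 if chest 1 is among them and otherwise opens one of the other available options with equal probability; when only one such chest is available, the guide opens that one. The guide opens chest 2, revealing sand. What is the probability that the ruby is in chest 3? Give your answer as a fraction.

Apply Bayes' rule, conditioning on where the ruby actually is.
If it is in chest 1 (prior 1/4): chest 1 holds the prize so is unavailable; the guide chooses uniformly among the 2 others, probability 1/2; weight (1/4)·(1/2) = 1/8.
If it is in chest 2 (prior 1/4): the guide opened chest 2, so this case is ruled out; weight (1/4)·0 = 0.
If it is in chest 3 (prior 1/4): chest 1 is available but not opened; chest 2 gets probability (1 − 6/7)/2 = 1/14; weight (1/4)·(1/14) = 1/56.
If it is in chest 4 (prior 1/4): chest 1 is available but not opened, probability 1/7; weight (1/4)·(1/7) = 1/28.
The weights sum to 5/28.
So P(the ruby in chest 3 | the guide opened chest 2) = (1/56) / (5/28) = 1/10.

1/10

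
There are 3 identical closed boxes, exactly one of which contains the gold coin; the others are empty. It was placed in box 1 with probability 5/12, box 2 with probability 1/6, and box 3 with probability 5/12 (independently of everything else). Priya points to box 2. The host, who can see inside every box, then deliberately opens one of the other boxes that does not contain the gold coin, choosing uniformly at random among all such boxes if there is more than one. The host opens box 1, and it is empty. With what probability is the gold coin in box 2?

1/6

Consider each possible location of the gold coin in turn.
If it is in box 1 (prior 5/12): the host opened box 1, so this case is ruled out; weight (5/12)·0 = 0.
If it is in box 2 (prior 1/6): the host has 2 equally likely choices, so probability 1/2; weight (1/6)·(1/2) = 1/12.
If it is in box 3 (prior 5/12): the host has no choice, probability 1; weight (5/12)·1 = 5/12.
The weights sum to 1/2.
So P(the gold coin in box 2 | the host opened box 1) = (1/12) / (1/2) = 1/6.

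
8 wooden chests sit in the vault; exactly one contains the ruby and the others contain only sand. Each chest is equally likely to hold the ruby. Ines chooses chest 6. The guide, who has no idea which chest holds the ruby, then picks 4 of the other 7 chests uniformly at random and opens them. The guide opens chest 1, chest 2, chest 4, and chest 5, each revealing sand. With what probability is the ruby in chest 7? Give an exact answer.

1/4

Condition on the true location of the ruby.
If it is in any of chests 1, 2, 4, and 5 (prior 1/8 each): that chest was opened and seen not to hold the prize — ruled out; weight (1/8)·0 = 0 each.
If it is in any of chests 3, 6, 7, and 8 (prior 1/8 each): the guide picks exactly this set with probability 1/35 regardless, and none is the prize; weight (1/8)·(1/35) = 1/280 each.
The weights sum to 1/70.
So P(the ruby in chest 7 | the guide opened chest 1, chest 2, chest 4, and chest 5) = (1/280) / (1/70) = 1/4.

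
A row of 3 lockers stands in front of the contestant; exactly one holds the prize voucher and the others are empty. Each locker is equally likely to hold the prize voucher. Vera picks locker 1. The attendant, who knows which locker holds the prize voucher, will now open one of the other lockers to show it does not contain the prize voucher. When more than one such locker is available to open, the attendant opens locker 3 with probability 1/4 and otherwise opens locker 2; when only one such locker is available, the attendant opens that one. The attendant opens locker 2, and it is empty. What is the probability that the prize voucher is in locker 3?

4/7

Apply Bayes' rule, conditioning on where the prize voucher actually is.
If it is in locker 1 (prior 1/3): locker 3 is available but not opened, probability 3/4; weight (1/3)·(3/4) = 1/4.
If it is in locker 2 (prior 1/3): the attendant opened locker 2, so this case is ruled out; weight (1/3)·0 = 0.
If it is in locker 3 (prior 1/3): only locker 2 is available, probability 1; weight (1/3)·1 = 1/3.
The weights sum to 7/12.
So P(the prize voucher in locker 3 | the attendant opened locker 2) = (1/3) / (7/12) = 4/7.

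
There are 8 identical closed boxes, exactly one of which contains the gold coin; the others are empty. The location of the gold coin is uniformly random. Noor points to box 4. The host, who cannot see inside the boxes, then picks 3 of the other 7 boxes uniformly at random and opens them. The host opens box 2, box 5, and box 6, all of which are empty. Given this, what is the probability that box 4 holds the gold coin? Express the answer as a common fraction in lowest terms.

Condition on the true location of the gold coin.
If it is in any of boxes 1, 3, 4, 7, and 8 (prior 1/8 each): the host picks exactly this set with probability 1/35 regardless, and none is the prize; weight (1/8)·(1/35) = 1/280 each.
If it is in any of boxes 2, 5, and 6 (prior 1/8 each): that box was opened and seen not to hold the prize — ruled out; weight (1/8)·0 = 0 each.
The weights sum to 1/56.
So P(the gold coin in box 4 | the host opened box 2, box 5, and box 6) = (1/280) / (1/56) = 1/5.

1/5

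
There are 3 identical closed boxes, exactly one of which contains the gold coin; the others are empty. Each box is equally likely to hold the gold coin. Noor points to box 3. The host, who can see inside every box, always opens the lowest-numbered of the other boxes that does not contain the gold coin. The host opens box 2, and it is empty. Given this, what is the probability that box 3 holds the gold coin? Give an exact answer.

Consider each possible location of the gold coin in turn.
If it is in box 1 (prior 1/3): box 2 is the lowest-numbered option available, probability 1; weight (1/3)·1 = 1/3.
If it is in box 2 (prior 1/3): the host opened box 2, so this case is ruled out; weight (1/3)·0 = 0.
If it is in box 3 (prior 1/3): the host would have opened box 1 instead, probability 0; weight (1/3)·0 = 0.
The weights sum to 1/3.
So P(the gold coin in box 3 | the host opened box 2) = 0 / (1/3) = 0.

0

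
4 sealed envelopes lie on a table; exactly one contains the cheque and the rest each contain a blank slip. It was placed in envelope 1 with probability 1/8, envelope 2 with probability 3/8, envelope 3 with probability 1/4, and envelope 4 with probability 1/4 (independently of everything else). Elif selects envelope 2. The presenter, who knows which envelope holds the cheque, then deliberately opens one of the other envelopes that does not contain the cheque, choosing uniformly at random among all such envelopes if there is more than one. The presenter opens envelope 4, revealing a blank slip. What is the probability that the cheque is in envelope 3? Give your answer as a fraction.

Apply Bayes' rule, conditioning on where the cheque actually is.
If it is in envelope 1 (prior 1/8): the presenter has 2 equally likely choices, so probability 1/2; weight (1/8)·(1/2) = 1/16.
If it is in envelope 2 (prior 3/8): the presenter has 3 equally likely choices, so probability 1/3; weight (3/8)·(1/3) = 1/8.
If it is in envelope 3 (prior 1/4): the presenter has 2 equally likely choices, so probability 1/2; weight (1/4)·(1/2) = 1/8.
If it is in envelope 4 (prior 1/4): the presenter opened envelope 4, so this case is ruled out; weight (1/4)·0 = 0.
The weights sum to 5/16.
So P(the cheque in envelope 3 | the presenter opened envelope 4) = (1/8) / (5/16) = 2/5.

2/5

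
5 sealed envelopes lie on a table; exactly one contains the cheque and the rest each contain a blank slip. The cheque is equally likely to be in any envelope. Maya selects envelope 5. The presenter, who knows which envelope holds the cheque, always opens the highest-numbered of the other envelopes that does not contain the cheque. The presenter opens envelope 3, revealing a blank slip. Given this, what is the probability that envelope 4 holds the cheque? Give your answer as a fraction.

1

Apply Bayes' rule, conditioning on where the cheque actually is.
If it is in any of envelopes 1, 2, and 5 (prior 1/5 each): the presenter would have opened envelope 4 instead, probability 0; weight (1/5)·0 = 0 each.
If it is in envelope 3 (prior 1/5): the presenter opened envelope 3, so this case is ruled out; weight (1/5)·0 = 0.
If it is in envelope 4 (prior 1/5): envelope 3 is the highest-numbered option available, probability 1; weight (1/5)·1 = 1/5.
The weights sum to 1/5.
So P(the cheque in envelope 4 | the presenter opened envelope 3) = (1/5) / (1/5) = 1.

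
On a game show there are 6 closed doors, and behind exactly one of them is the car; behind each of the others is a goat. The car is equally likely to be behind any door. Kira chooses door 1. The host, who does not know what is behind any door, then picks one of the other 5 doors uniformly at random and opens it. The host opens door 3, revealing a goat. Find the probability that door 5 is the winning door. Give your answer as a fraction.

Consider each possible location of the car in turn.
If it is behind any of doors 1, 2, 4, 5, and 6 (prior 1/6 each): the host picks door 3 with probability 1/5 regardless, and it is not the prize; weight (1/6)·(1/5) = 1/30 each.
If it is behind door 3 (prior 1/6): the host opened door 3, so this case is ruled out; weight (1/6)·0 = 0.
The weights sum to 1/6.
So P(the car behind door 5 | the host opened door 3) = (1/30) / (1/6) = 1/5.

1/5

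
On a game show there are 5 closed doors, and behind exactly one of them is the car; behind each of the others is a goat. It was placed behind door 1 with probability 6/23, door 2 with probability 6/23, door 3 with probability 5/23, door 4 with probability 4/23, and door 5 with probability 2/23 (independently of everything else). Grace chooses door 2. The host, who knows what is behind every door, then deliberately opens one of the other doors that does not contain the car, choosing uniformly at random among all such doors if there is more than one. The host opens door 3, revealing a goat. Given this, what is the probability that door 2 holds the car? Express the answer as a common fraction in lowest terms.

3/11

Apply Bayes' rule, conditioning on where the car actually is.
If it is behind door 1 (prior 6/23): the host has 3 equally likely choices, so probability 1/3; weight (6/23)·(1/3) = 2/23.
If it is behind door 2 (prior 6/23): the host has 4 equally likely choices, so probability 1/4; weight (6/23)·(1/4) = 3/46.
If it is behind door 3 (prior 5/23): the host opened door 3, so this case is ruled out; weight (5/23)·0 = 0.
If it is behind door 4 (prior 4/23): the host has 3 equally likely choices, so probability 1/3; weight (4/23)·(1/3) = 4/69.
If it is behind door 5 (prior 2/23): the host has 3 equally likely choices, so probability 1/3; weight (2/23)·(1/3) = 2/69.
The weights sum to 11/46.
So P(the car behind door 2 | the host opened door 3) = (3/46) / (11/46) = 3/11.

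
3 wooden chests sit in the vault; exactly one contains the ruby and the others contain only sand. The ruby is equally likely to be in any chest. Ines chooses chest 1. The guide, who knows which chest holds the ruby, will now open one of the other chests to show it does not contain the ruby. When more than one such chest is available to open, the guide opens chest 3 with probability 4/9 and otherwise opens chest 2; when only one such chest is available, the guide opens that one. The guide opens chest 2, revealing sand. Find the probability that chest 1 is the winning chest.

5/14

Apply Bayes' rule, conditioning on where the ruby actually is.
If it is in chest 1 (prior 1/3): chest 3 is available but not opened, probability 5/9; weight (1/3)·(5/9) = 5/27.
If it is in chest 2 (prior 1/3): the guide opened chest 2, so this case is ruled out; weight (1/3)·0 = 0.
If it is in chest 3 (prior 1/3): only chest 2 is available, probability 1; weight (1/3)·1 = 1/3.
The weights sum to 14/27.
So P(the ruby in chest 1 | the guide opened chest 2) = (5/27) / (14/27) = 5/14.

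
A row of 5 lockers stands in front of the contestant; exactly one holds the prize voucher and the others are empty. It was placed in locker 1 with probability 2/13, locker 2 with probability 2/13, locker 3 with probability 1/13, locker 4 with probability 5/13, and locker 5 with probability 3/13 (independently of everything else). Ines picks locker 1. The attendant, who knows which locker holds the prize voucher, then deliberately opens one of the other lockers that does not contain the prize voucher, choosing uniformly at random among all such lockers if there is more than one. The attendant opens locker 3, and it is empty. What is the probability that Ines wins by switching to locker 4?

10/23

Consider each possible location of the prize voucher in turn.
If it is in locker 1 (prior 2/13): the attendant has 4 equally likely choices, so probability 1/4; weight (2/13)·(1/4) = 1/26.
If it is in locker 2 (prior 2/13): the attendant has 3 equally likely choices, so probability 1/3; weight (2/13)·(1/3) = 2/39.
If it is in locker 3 (prior 1/13): the attendant opened locker 3, so this case is ruled out; weight (1/13)·0 = 0.
If it is in locker 4 (prior 5/13): the attendant has 3 equally likely choices, so probability 1/3; weight (5/13)·(1/3) = 5/39.
If it is in locker 5 (prior 3/13): the attendant has 3 equally likely choices, so probability 1/3; weight (3/13)·(1/3) = 1/13.
The weights sum to 23/78.
So P(the prize voucher in locker 4 | the attendant opened locker 3) = (5/39) / (23/78) = 10/23.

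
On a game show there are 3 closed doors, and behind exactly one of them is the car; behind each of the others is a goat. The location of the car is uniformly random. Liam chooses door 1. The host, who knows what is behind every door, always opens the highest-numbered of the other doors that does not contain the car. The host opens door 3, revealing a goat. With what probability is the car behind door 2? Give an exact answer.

1/2

Apply Bayes' rule, conditioning on where the car actually is.
If it is behind either of doors 1 and 2 (prior 1/3 each): door 3 is the highest-numbered option available, probability 1; weight (1/3)·1 = 1/3 each.
If it is behind door 3 (prior 1/3): the host opened door 3, so this case is ruled out; weight (1/3)·0 = 0.
The weights sum to 2/3.
So P(the car behind door 2 | the host opened door 3) = (1/3) / (2/3) = 1/2.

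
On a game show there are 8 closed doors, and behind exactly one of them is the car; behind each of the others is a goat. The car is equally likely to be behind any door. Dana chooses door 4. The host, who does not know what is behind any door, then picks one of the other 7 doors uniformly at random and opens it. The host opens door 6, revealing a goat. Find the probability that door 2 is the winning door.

Because the host chose which door to open without knowing where the car is, the choice is independent of the prize location. Learning that door 6 does not hold the car simply rules out that one location and leaves the remaining 7 doors still equally likely by symmetry.
So P(the car behind door 2) = 1/7.

1/7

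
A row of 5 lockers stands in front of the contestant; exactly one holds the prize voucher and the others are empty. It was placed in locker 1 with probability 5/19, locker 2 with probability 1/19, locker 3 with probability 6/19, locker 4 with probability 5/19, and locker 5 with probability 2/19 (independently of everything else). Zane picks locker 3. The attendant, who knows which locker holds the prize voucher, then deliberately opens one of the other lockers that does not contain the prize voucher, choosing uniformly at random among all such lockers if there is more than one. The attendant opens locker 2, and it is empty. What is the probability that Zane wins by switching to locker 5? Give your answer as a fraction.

4/33

Condition on the true location of the prize voucher.
If it is in either of lockers 1 and 4 (prior 5/19 each): the attendant has 3 equally likely choices, so probability 1/3; weight (5/19)·(1/3) = 5/57 each.
If it is in locker 2 (prior 1/19): the attendant opened locker 2, so this case is ruled out; weight (1/19)·0 = 0.
If it is in locker 3 (prior 6/19): the attendant has 4 equally likely choices, so probability 1/4; weight (6/19)·(1/4) = 3/38.
If it is in locker 5 (prior 2/19): the attendant has 3 equally likely choices, so probability 1/3; weight (2/19)·(1/3) = 2/57.
The weights sum to 11/38.
So P(the prize voucher in locker 5 | the attendant opened locker 2) = (2/57) / (11/38) = 4/33.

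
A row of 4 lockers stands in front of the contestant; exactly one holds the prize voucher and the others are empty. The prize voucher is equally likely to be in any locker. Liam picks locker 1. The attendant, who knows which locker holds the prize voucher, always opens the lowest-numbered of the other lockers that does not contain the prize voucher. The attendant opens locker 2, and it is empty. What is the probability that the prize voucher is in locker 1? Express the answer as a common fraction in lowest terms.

1/3

Apply Bayes' rule, conditioning on where the prize voucher actually is.
If it is in any of lockers 1, 3, and 4 (prior 1/4 each): locker 2 is the lowest-numbered option available, probability 1; weight (1/4)·1 = 1/4 each.
If it is in locker 2 (prior 1/4): the attendant opened locker 2, so this case is ruled out; weight (1/4)·0 = 0.
The weights sum to 3/4.
So P(the prize voucher in locker 1 | the attendant opened locker 2) = (1/4) / (3/4) = 1/3.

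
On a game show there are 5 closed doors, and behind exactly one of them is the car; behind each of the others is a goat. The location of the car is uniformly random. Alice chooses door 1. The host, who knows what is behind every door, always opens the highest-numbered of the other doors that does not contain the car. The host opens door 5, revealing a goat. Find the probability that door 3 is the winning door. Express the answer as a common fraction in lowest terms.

1/4

Consider each possible location of the car in turn.
If it is behind any of doors 1, 2, 3, and 4 (prior 1/5 each): door 5 is the highest-numbered option available, probability 1; weight (1/5)·1 = 1/5 each.
If it is behind door 5 (prior 1/5): the host opened door 5, so this case is ruled out; weight (1/5)·0 = 0.
The weights sum to 4/5.
So P(the car behind door 3 | the host opened door 5) = (1/5) / (4/5) = 1/4.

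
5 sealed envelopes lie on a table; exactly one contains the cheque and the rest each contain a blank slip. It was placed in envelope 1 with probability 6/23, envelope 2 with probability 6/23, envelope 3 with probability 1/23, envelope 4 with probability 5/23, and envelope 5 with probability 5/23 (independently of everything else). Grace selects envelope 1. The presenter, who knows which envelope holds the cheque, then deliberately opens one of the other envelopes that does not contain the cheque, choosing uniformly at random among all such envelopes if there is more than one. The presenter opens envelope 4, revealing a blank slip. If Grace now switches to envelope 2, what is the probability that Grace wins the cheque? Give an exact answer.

4/11

Apply Bayes' rule, conditioning on where the cheque actually is.
If it is in envelope 1 (prior 6/23): the presenter has 4 equally likely choices, so probability 1/4; weight (6/23)·(1/4) = 3/46.
If it is in envelope 2 (prior 6/23): the presenter has 3 equally likely choices, so probability 1/3; weight (6/23)·(1/3) = 2/23.
If it is in envelope 3 (prior 1/23): the presenter has 3 equally likely choices, so probability 1/3; weight (1/23)·(1/3) = 1/69.
If it is in envelope 4 (prior 5/23): the presenter opened envelope 4, so this case is ruled out; weight (5/23)·0 = 0.
If it is in envelope 5 (prior 5/23): the presenter has 3 equally likely choices, so probability 1/3; weight (5/23)·(1/3) = 5/69.
The weights sum to 11/46.
So P(the cheque in envelope 2 | the presenter opened envelope 4) = (2/23) / (11/46) = 4/11.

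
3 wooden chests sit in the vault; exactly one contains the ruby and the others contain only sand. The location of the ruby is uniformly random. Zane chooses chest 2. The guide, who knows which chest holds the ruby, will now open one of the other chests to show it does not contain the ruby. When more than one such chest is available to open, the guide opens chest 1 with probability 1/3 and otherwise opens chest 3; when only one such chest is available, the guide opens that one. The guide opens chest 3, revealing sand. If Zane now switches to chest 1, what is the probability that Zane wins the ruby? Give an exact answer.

3/5

Apply Bayes' rule, conditioning on where the ruby actually is.
If it is in chest 1 (prior 1/3): only chest 3 is available, probability 1; weight (1/3)·1 = 1/3.
If it is in chest 2 (prior 1/3): chest 1 is available but not opened, probability 2/3; weight (1/3)·(2/3) = 2/9.
If it is in chest 3 (prior 1/3): the guide opened chest 3, so this case is ruled out; weight (1/3)·0 = 0.
The weights sum to 5/9.
So P(the ruby in chest 1 | the guide opened chest 3) = (1/3) / (5/9) = 3/5.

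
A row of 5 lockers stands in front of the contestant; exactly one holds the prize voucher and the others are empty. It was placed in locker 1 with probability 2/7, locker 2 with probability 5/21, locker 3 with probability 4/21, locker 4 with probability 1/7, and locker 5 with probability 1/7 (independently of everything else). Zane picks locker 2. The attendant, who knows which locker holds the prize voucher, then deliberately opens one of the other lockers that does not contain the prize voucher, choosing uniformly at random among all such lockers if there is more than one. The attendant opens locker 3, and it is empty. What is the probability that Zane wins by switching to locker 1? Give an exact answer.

8/21

Condition on the true location of the prize voucher.
If it is in locker 1 (prior 2/7): the attendant has 3 equally likely choices, so probability 1/3; weight (2/7)·(1/3) = 2/21.
If it is in locker 2 (prior 5/21): the attendant has 4 equally likely choices, so probability 1/4; weight (5/21)·(1/4) = 5/84.
If it is in locker 3 (prior 4/21): the attendant opened locker 3, so this case is ruled out; weight (4/21)·0 = 0.
If it is in either of lockers 4 and 5 (prior 1/7 each): the attendant has 3 equally likely choices, so probability 1/3; weight (1/7)·(1/3) = 1/21 each.
The weights sum to 1/4.
So P(the prize voucher in locker 1 | the attendant opened locker 3) = (2/21) / (1/4) = 8/21.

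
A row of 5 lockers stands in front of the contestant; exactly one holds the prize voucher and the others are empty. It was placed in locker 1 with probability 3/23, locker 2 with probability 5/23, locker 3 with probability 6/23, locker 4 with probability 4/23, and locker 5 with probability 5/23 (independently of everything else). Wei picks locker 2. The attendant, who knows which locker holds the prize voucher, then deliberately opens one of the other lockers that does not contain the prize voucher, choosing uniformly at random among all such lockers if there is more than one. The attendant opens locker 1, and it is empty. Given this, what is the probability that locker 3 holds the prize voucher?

8/25

Consider each possible location of the prize voucher in turn.
If it is in locker 1 (prior 3/23): the attendant opened locker 1, so this case is ruled out; weight (3/23)·0 = 0.
If it is in locker 2 (prior 5/23): the attendant has 4 equally likely choices, so probability 1/4; weight (5/23)·(1/4) = 5/92.
If it is in locker 3 (prior 6/23): the attendant has 3 equally likely choices, so probability 1/3; weight (6/23)·(1/3) = 2/23.
If it is in locker 4 (prior 4/23): the attendant has 3 equally likely choices, so probability 1/3; weight (4/23)·(1/3) = 4/69.
If it is in locker 5 (prior 5/23): the attendant has 3 equally likely choices, so probability 1/3; weight (5/23)·(1/3) = 5/69.
The weights sum to 25/92.
So P(the prize voucher in locker 3 | the attendant opened locker 1) = (2/23) / (25/92) = 8/25.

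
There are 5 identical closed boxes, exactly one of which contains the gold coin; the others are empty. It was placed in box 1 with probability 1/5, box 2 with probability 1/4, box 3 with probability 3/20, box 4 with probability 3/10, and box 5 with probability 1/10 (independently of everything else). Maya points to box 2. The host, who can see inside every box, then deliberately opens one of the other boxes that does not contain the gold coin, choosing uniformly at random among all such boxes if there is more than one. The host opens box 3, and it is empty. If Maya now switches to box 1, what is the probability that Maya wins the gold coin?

16/63

Condition on the true location of the gold coin.
If it is in box 1 (prior 1/5): the host has 3 equally likely choices, so probability 1/3; weight (1/5)·(1/3) = 1/15.
If it is in box 2 (prior 1/4): the host has 4 equally likely choices, so probability 1/4; weight (1/4)·(1/4) = 1/16.
If it is in box 3 (prior 3/20): the host opened box 3, so this case is ruled out; weight (3/20)·0 = 0.
If it is in box 4 (prior 3/10): the host has 3 equally likely choices, so probability 1/3; weight (3/10)·(1/3) = 1/10.
If it is in box 5 (prior 1/10): the host has 3 equally likely choices, so probability 1/3; weight (1/10)·(1/3) = 1/30.
The weights sum to 21/80.
So P(the gold coin in box 1 | the host opened box 3) = (1/15) / (21/80) = 16/63.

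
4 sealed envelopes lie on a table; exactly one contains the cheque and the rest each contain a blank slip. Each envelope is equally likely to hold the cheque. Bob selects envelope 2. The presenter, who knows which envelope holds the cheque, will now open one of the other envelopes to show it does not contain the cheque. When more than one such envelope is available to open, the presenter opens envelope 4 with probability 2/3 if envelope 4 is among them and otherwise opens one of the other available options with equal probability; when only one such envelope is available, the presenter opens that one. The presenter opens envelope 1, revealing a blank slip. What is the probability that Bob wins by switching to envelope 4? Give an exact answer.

1/2

Consider each possible location of the cheque in turn.
If it is in envelope 1 (prior 1/4): the presenter opened envelope 1, so this case is ruled out; weight (1/4)·0 = 0.
If it is in envelope 2 (prior 1/4): envelope 4 is available but not opened; envelope 1 gets probability (1 − 2/3)/2 = 1/6; weight (1/4)·(1/6) = 1/24.
If it is in envelope 3 (prior 1/4): envelope 4 is available but not opened, probability 1/3; weight (1/4)·(1/3) = 1/12.
If it is in envelope 4 (prior 1/4): envelope 4 holds the prize so is unavailable; the presenter chooses uniformly among the 2 others, probability 1/2; weight (1/4)·(1/2) = 1/8.
The weights sum to 1/4.
So P(the cheque in envelope 4 | the presenter opened envelope 1) = (1/8) / (1/4) = 1/2.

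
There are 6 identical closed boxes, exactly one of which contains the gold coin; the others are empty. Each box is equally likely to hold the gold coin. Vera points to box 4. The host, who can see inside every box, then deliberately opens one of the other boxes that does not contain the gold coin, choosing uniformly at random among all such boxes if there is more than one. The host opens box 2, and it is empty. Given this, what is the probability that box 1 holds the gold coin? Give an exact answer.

Apply Bayes' rule, conditioning on where the gold coin actually is.
If it is in any of boxes 1, 3, 5, and 6 (prior 1/6 each): the host has 4 equally likely choices, so probability 1/4; weight (1/6)·(1/4) = 1/24 each.
If it is in box 2 (prior 1/6): the host opened box 2, so this case is ruled out; weight (1/6)·0 = 0.
If it is in box 4 (prior 1/6): the host has 5 equally likely choices, so probability 1/5; weight (1/6)·(1/5) = 1/30.
The weights sum to 1/5.
So P(the gold coin in box 1 | the host opened box 2) = (1/24) / (1/5) = 5/24.

5/24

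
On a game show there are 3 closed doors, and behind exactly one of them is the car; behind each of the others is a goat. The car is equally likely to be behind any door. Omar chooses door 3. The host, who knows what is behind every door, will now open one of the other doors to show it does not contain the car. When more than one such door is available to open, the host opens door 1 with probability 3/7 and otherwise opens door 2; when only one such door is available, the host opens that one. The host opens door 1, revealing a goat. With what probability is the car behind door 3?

3/10

Apply Bayes' rule, conditioning on where the car actually is.
If it is behind door 1 (prior 1/3): the host opened door 1, so this case is ruled out; weight (1/3)·0 = 0.
If it is behind door 2 (prior 1/3): only door 1 is available, probability 1; weight (1/3)·1 = 1/3.
If it is behind door 3 (prior 1/3): door 1 is available, opened with probability 3/7; weight (1/3)·(3/7) = 1/7.
The weights sum to 10/21.
So P(the car behind door 3 | the host opened door 1) = (1/7) / (10/21) = 3/10.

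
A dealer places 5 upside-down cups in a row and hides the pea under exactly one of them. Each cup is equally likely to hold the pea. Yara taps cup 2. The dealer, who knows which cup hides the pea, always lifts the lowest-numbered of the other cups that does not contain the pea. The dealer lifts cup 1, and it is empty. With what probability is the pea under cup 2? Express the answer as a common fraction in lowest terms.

1/4

Condition on the true location of the pea.
If it is under cup 1 (prior 1/5): the dealer opened cup 1, so this case is ruled out; weight (1/5)·0 = 0.
If it is under any of cups 2, 3, 4, and 5 (prior 1/5 each): cup 1 is the lowest-numbered option available, probability 1; weight (1/5)·1 = 1/5 each.
The weights sum to 4/5.
So P(the pea under cup 2 | the dealer opened cup 1) = (1/5) / (4/5) = 1/4.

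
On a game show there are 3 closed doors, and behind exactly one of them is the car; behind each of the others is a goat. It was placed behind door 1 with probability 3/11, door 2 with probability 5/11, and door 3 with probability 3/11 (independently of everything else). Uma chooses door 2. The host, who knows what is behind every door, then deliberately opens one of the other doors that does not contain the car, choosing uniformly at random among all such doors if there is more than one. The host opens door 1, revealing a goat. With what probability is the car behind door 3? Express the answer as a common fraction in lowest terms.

Consider each possible location of the car in turn.
If it is behind door 1 (prior 3/11): the host opened door 1, so this case is ruled out; weight (3/11)·0 = 0.
If it is behind door 2 (prior 5/11): the host has 2 equally likely choices, so probability 1/2; weight (5/11)·(1/2) = 5/22.
If it is behind door 3 (prior 3/11): the host has no choice, probability 1; weight (3/11)·1 = 3/11.
The weights sum to 1/2.
So P(the car behind door 3 | the host opened door 1) = (3/11) / (1/2) = 6/11.

6/11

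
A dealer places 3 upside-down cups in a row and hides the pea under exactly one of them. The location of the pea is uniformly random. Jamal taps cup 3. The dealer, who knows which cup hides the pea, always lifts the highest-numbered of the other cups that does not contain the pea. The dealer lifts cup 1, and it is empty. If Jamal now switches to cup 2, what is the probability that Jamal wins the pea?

1

Condition on the true location of the pea.
If it is under cup 1 (prior 1/3): the dealer opened cup 1, so this case is ruled out; weight (1/3)·0 = 0.
If it is under cup 2 (prior 1/3): cup 1 is the highest-numbered option available, probability 1; weight (1/3)·1 = 1/3.
If it is under cup 3 (prior 1/3): the dealer would have opened cup 2 instead, probability 0; weight (1/3)·0 = 0.
The weights sum to 1/3.
So P(the pea under cup 2 | the dealer opened cup 1) = (1/3) / (1/3) = 1.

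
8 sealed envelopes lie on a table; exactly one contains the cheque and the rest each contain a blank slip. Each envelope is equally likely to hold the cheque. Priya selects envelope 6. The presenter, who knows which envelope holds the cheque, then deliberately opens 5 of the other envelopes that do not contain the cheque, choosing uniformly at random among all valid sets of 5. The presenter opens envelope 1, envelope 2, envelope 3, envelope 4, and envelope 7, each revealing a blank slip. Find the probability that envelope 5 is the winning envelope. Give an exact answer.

Apply Bayes' rule, conditioning on where the cheque actually is.
If it is in any of envelopes 1, 2, 3, 4, and 7 (prior 1/8 each): that envelope was opened and seen not to hold the prize — ruled out; weight (1/8)·0 = 0 each.
If it is in either of envelopes 5 and 8 (prior 1/8 each): the presenter has 6 equally likely choices, so probability 1/6; weight (1/8)·(1/6) = 1/48 each.
If it is in envelope 6 (prior 1/8): the presenter has 21 equally likely choices, so probability 1/21; weight (1/8)·(1/21) = 1/168.
The weights sum to 1/21.
So P(the cheque in envelope 5 | the presenter opened envelope 1, envelope 2, envelope 3, envelope 4, and envelope 7) = (1/48) / (1/21) = 7/16.

7/16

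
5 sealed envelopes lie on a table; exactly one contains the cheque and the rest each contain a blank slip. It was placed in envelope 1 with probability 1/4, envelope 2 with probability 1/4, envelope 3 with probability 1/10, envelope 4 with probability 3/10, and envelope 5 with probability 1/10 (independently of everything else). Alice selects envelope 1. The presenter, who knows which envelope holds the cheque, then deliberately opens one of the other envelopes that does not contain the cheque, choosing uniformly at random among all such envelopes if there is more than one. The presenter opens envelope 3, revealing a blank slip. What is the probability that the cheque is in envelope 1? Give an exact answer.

Apply Bayes' rule, conditioning on where the cheque actually is.
If it is in envelope 1 (prior 1/4): the presenter has 4 equally likely choices, so probability 1/4; weight (1/4)·(1/4) = 1/16.
If it is in envelope 2 (prior 1/4): the presenter has 3 equally likely choices, so probability 1/3; weight (1/4)·(1/3) = 1/12.
If it is in envelope 3 (prior 1/10): the presenter opened envelope 3, so this case is ruled out; weight (1/10)·0 = 0.
If it is in envelope 4 (prior 3/10): the presenter has 3 equally likely choices, so probability 1/3; weight (3/10)·(1/3) = 1/10.
If it is in envelope 5 (prior 1/10): the presenter has 3 equally likely choices, so probability 1/3; weight (1/10)·(1/3) = 1/30.
The weights sum to 67/240.
So P(the cheque in envelope 1 | the presenter opened envelope 3) = (1/16) / (67/240) = 15/67.

15/67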